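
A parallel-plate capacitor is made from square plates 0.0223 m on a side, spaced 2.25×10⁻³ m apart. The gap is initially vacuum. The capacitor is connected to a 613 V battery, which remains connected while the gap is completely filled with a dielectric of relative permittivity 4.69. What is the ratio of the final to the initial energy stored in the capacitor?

U₂/U₁ ≈ 4.69

Battery connected ⇒ V is held fixed.
C₂ = 4.69 C₁ and U = ½CV², so U₂/U₁ = C₂/C₁ = 4.69.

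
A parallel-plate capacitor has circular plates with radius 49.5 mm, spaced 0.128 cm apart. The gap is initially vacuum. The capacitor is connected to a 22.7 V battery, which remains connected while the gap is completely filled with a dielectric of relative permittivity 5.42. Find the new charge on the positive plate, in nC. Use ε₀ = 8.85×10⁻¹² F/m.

A = π(49.5 mm)² = 7.70×10⁻³ m².
Initially C₁ = ε₀A/d = 8.85×10⁻¹² × 7.70×10⁻³ / 1.28×10⁻³ = 5.32×10⁻¹¹ F.
Q₁ = 1.21×10⁻⁹ C.
Battery connected ⇒ V is held fixed. C₂ = 5.42 C₁ and Q = CV, so Q₂/Q₁ = C₂/C₁ = 5.42.
Q₂ = 5.42 × 1.21×10⁻⁹ = 6.55×10⁻⁹ C.

6.55 nC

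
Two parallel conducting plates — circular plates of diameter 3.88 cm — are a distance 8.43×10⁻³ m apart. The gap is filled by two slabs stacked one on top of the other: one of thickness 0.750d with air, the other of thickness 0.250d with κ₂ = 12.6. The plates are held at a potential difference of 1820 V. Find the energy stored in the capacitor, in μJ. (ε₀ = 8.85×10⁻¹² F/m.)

2.67 μJ

A = π(3.88/2 cm)² = 1.18×10⁻³ m².
Stacked slabs ⇒ two capacitors in series, each with the full plate area.
C₁ = κ₁ε₀A/d₁ = 1.00 × 8.85×10⁻¹² × 1.18×10⁻³ / 6.32×10⁻³ = 1.66×10⁻¹² F.
C₂ = κ₂ε₀A/d₂ = 12.6 × 8.85×10⁻¹² × 1.18×10⁻³ / 2.11×10⁻³ = 6.26×10⁻¹¹ F.
C = (1/C₁ + 1/C₂)⁻¹ = 1.61×10⁻¹² F.
U = ½CV² = ½ × 1.61×10⁻¹² × (1820)² = 2.67×10⁻⁶ J.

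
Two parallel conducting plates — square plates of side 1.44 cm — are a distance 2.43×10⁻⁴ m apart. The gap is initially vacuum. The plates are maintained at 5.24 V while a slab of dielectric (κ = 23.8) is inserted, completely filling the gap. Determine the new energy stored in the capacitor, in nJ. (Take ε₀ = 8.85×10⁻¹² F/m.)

2.47 nJ

A = (1.44 cm)² = 2.07×10⁻⁴ m².
Initially C₁ = ε₀A/d = 8.85×10⁻¹² × 2.07×10⁻⁴ / 2.43×10⁻⁴ = 7.55×10⁻¹² F.
U₁ = 1.04×10⁻¹⁰ J.
Battery connected ⇒ V is held fixed. C₂ = 23.8 C₁ and U = ½CV², so U₂/U₁ = C₂/C₁ = 23.8.
U₂ = 23.8 × 1.04×10⁻¹⁰ = 2.47×10⁻⁹ J.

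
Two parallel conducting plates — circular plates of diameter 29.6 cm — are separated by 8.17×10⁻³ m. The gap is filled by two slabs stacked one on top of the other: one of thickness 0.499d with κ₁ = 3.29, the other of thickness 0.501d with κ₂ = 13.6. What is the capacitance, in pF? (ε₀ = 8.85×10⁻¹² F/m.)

C ≈ 395 pF

A = π(29.6/2 cm)² = 6.88×10⁻² m².
Stacked slabs ⇒ two capacitors in series, each with the full plate area.
C₁ = κ₁ε₀A/d₁ = 3.29 × 8.85×10⁻¹² × 6.88×10⁻² / 4.08×10⁻³ = 4.91×10⁻¹⁰ F.
C₂ = κ₂ε₀A/d₂ = 13.6 × 8.85×10⁻¹² × 6.88×10⁻² / 4.09×10⁻³ = 2.02×10⁻⁹ F.
C = (1/C₁ + 1/C₂)⁻¹ = 3.95×10⁻¹⁰ F.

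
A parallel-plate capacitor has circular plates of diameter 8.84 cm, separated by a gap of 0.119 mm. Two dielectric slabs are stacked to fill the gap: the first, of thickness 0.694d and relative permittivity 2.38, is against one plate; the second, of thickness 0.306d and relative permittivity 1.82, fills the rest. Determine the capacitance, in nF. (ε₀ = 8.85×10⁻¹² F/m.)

A = π(8.84/2 cm)² = 6.14×10⁻³ m².
Stacked slabs ⇒ two capacitors in series, each with the full plate area.
C₁ = κ₁ε₀A/d₁ = 2.38 × 8.85×10⁻¹² × 6.14×10⁻³ / 8.26×10⁻⁵ = 1.57×10⁻⁹ F.
C₂ = κ₂ε₀A/d₂ = 1.82 × 8.85×10⁻¹² × 6.14×10⁻³ / 3.64×10⁻⁵ = 2.71×10⁻⁹ F.
C = (1/C₁ + 1/C₂)⁻¹ = 9.93×10⁻¹⁰ F.

C ≈ 0.993 nF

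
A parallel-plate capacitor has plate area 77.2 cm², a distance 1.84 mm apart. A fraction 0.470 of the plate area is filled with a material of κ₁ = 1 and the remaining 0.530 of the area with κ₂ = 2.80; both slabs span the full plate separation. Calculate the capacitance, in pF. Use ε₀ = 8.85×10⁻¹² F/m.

C ≈ 72.6 pF

A = 77.2 cm² = 7.72×10⁻³ m².
Side-by-side slabs ⇒ two capacitors in parallel, each spanning the full gap.
C₁ = κ₁ε₀A₁/d = 1.00 × 8.85×10⁻¹² × 3.63×10⁻³ / 1.84×10⁻³ = 1.75×10⁻¹¹ F.
C₂ = κ₂ε₀A₂/d = 2.80 × 8.85×10⁻¹² × 4.09×10⁻³ / 1.84×10⁻³ = 5.51×10⁻¹¹ F.
C = C₁ + C₂ = 7.26×10⁻¹¹ F.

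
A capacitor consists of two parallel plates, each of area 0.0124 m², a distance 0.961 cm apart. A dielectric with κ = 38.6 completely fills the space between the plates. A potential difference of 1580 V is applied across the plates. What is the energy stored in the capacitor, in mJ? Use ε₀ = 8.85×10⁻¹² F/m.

C = κε₀A/d = 38.6 × 8.85×10⁻¹² × 1.24×10⁻² / 9.61×10⁻³ = 4.41×10⁻¹⁰ F.
U = ½CV² = ½ × 4.41×10⁻¹⁰ × (1580)² = 5.50×10⁻⁴ J.

U ≈ 0.550 mJ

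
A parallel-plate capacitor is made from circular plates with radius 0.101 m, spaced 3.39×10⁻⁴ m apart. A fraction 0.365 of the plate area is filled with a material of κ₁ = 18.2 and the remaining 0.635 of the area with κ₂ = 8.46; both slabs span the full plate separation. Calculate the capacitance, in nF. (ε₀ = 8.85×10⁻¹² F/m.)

A = π(0.101 m)² = 3.20×10⁻² m².
Side-by-side slabs ⇒ two capacitors in parallel, each spanning the full gap.
C₁ = κ₁ε₀A₁/d = 18.2 × 8.85×10⁻¹² × 1.17×10⁻² / 3.39×10⁻⁴ = 5.56×10⁻⁹ F.
C₂ = κ₂ε₀A₂/d = 8.46 × 8.85×10⁻¹² × 2.04×10⁻² / 3.39×10⁻⁴ = 4.49×10⁻⁹ F.
C = C₁ + C₂ = 1.01×10⁻⁸ F.

C ≈ 10.1 nF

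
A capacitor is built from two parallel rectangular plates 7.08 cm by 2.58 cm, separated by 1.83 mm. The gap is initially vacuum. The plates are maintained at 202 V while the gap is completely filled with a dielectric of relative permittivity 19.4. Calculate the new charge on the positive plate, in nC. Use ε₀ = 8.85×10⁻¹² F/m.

Q ≈ 34.6 nC

A = 7.08 × 2.58 cm² = 1.83×10⁻³ m².
Initially C₁ = ε₀A/d = 8.85×10⁻¹² × 1.83×10⁻³ / 1.83×10⁻³ = 8.83×10⁻¹² F.
Q₁ = 1.78×10⁻⁹ C.
Battery connected ⇒ V is held fixed. C₂ = 19.4 C₁ and Q = CV, so Q₂/Q₁ = C₂/C₁ = 19.4.
Q₂ = 19.4 × 1.78×10⁻⁹ = 3.46×10⁻⁸ C.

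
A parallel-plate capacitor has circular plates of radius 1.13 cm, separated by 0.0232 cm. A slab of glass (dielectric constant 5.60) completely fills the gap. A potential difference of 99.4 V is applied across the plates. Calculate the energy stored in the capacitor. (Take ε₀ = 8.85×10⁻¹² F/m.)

423 nJ

A = π(1.13 cm)² = 4.01×10⁻⁴ m².
C = κε₀A/d = 5.60 × 8.85×10⁻¹² × 4.01×10⁻⁴ / 2.32×10⁻⁴ = 8.57×10⁻¹¹ F.
U = ½CV² = ½ × 8.57×10⁻¹¹ × (99.4)² = 4.23×10⁻⁷ J.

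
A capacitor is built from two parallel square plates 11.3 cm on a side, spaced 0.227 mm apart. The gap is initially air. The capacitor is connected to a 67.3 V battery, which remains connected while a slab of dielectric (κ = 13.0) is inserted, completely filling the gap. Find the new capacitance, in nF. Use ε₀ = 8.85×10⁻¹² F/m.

C ≈ 6.47 nF

A = (11.3 cm)² = 1.28×10⁻² m².
Initially C₁ = ε₀A/d = 8.85×10⁻¹² × 1.28×10⁻² / 2.27×10⁻⁴ = 4.98×10⁻¹⁰ F.
C = κε₀A/d scales with κ, so C₂/C₁ = κ = 13.0.
C₂ = 13.0 × 4.98×10⁻¹⁰ = 6.47×10⁻⁹ F.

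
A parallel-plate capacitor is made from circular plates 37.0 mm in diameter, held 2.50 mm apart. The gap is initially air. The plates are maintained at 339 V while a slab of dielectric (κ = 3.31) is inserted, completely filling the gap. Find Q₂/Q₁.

Battery connected ⇒ V is held fixed.
C₂ = 3.31 C₁ and Q = CV, so Q₂/Q₁ = C₂/C₁ = 3.31.

3.31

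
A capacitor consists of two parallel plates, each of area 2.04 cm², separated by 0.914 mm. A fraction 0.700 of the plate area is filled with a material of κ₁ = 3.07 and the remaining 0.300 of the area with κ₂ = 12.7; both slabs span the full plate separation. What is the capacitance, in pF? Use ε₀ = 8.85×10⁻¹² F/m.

C ≈ 11.8 pF

A = 2.04 cm² = 2.04×10⁻⁴ m².
Side-by-side slabs ⇒ two capacitors in parallel, each spanning the full gap.
C₁ = κ₁ε₀A₁/d = 3.07 × 8.85×10⁻¹² × 1.43×10⁻⁴ / 9.14×10⁻⁴ = 4.24×10⁻¹² F.
C₂ = κ₂ε₀A₂/d = 12.7 × 8.85×10⁻¹² × 6.12×10⁻⁵ / 9.14×10⁻⁴ = 7.53×10⁻¹² F.
C = C₁ + C₂ = 1.18×10⁻¹¹ F.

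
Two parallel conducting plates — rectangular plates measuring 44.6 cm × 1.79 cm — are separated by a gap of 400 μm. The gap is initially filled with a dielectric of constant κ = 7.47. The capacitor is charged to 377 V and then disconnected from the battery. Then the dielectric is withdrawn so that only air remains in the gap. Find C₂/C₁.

C = κε₀A/d scales with κ, so C₂/C₁ = 1/κ = 1/7.47 = 0.134.

C₂/C₁ ≈ 0.134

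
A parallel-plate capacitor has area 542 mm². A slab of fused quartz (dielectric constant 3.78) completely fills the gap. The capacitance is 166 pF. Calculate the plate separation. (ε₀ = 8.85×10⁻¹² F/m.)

A = 542 mm² = 5.42×10⁻⁴ m².
d = κε₀A/C = 3.78 × 8.85×10⁻¹² × 5.42×10⁻⁴ / 1.66×10⁻¹⁰ = 1.09×10⁻⁴ m.

109 μm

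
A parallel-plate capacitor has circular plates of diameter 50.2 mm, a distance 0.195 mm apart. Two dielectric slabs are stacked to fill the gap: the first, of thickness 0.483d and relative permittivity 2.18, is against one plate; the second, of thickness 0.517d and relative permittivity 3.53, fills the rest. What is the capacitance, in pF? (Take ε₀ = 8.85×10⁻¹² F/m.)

A = π(50.2/2 mm)² = 1.98×10⁻³ m².
Stacked slabs ⇒ two capacitors in series, each with the full plate area.
C₁ = κ₁ε₀A/d₁ = 2.18 × 8.85×10⁻¹² × 1.98×10⁻³ / 9.42×10⁻⁵ = 4.05×10⁻¹⁰ F.
C₂ = κ₂ε₀A/d₂ = 3.53 × 8.85×10⁻¹² × 1.98×10⁻³ / 1.01×10⁻⁴ = 6.13×10⁻¹⁰ F.
C = (1/C₁ + 1/C₂)⁻¹ = 2.44×10⁻¹⁰ F.

C ≈ 244 pF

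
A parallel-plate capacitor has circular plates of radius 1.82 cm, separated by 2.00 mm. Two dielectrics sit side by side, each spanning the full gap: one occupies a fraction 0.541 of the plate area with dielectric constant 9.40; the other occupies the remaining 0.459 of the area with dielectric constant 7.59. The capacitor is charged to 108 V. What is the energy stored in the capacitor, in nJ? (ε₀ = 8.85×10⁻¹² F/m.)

230 nJ

A = π(1.82 cm)² = 1.04×10⁻³ m².
Side-by-side slabs ⇒ two capacitors in parallel, each spanning the full gap.
C₁ = κ₁ε₀A₁/d = 9.40 × 8.85×10⁻¹² × 5.63×10⁻⁴ / 2.00×10⁻³ = 2.34×10⁻¹¹ F.
C₂ = κ₂ε₀A₂/d = 7.59 × 8.85×10⁻¹² × 4.78×10⁻⁴ / 2.00×10⁻³ = 1.60×10⁻¹¹ F.
C = C₁ + C₂ = 3.95×10⁻¹¹ F.
U = ½CV² = ½ × 3.95×10⁻¹¹ × (108)² = 2.30×10⁻⁷ J.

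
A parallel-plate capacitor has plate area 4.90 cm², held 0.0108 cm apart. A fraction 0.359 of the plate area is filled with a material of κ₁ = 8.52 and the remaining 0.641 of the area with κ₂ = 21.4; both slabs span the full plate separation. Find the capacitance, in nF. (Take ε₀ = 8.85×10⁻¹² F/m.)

C ≈ 0.674 nF

A = 4.90 cm² = 4.90×10⁻⁴ m².
Side-by-side slabs ⇒ two capacitors in parallel, each spanning the full gap.
C₁ = κ₁ε₀A₁/d = 8.52 × 8.85×10⁻¹² × 1.76×10⁻⁴ / 1.08×10⁻⁴ = 1.23×10⁻¹⁰ F.
C₂ = κ₂ε₀A₂/d = 21.4 × 8.85×10⁻¹² × 3.14×10⁻⁴ / 1.08×10⁻⁴ = 5.51×10⁻¹⁰ F.
C = C₁ + C₂ = 6.74×10⁻¹⁰ F.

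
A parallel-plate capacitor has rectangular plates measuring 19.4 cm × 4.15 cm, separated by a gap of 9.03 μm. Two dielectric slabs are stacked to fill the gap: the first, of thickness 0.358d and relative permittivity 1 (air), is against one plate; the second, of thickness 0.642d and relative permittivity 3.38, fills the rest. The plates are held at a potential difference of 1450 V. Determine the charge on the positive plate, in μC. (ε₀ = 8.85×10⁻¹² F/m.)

A = 19.4 × 4.15 cm² = 8.05×10⁻³ m².
Stacked slabs ⇒ two capacitors in series, each with the full plate area.
C₁ = κ₁ε₀A/d₁ = 1.00 × 8.85×10⁻¹² × 8.05×10⁻³ / 3.23×10⁻⁶ = 2.20×10⁻⁸ F.
C₂ = κ₂ε₀A/d₂ = 3.38 × 8.85×10⁻¹² × 8.05×10⁻³ / 5.80×10⁻⁶ = 4.15×10⁻⁸ F.
C = (1/C₁ + 1/C₂)⁻¹ = 1.44×10⁻⁸ F.
Q = CV = 1.44×10⁻⁸ × 1450 = 2.09×10⁻⁵ C.

20.9 μC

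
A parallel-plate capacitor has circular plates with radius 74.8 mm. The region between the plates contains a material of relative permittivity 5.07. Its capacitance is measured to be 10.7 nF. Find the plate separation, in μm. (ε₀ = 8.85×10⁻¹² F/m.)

d ≈ 73.7 μm

A = π(74.8 mm)² = 1.76×10⁻² m².
d = κε₀A/C = 5.07 × 8.85×10⁻¹² × 1.76×10⁻² / 1.07×10⁻⁸ = 7.37×10⁻⁵ m.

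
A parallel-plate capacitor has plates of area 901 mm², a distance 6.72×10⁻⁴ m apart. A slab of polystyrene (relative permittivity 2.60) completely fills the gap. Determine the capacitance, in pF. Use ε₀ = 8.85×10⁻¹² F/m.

A = 901 mm² = 9.01×10⁻⁴ m².
C = κε₀A/d = 2.60 × 8.85×10⁻¹² × 9.01×10⁻⁴ / 6.72×10⁻⁴ = 3.09×10⁻¹¹ F.

30.9 pF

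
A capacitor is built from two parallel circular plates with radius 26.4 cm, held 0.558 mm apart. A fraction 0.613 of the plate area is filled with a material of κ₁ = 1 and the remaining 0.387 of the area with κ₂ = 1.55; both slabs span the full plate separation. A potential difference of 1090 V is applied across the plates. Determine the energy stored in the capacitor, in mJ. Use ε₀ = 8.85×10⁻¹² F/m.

2.50 mJ

A = π(26.4 cm)² = 0.219 m².
Side-by-side slabs ⇒ two capacitors in parallel, each spanning the full gap.
C₁ = κ₁ε₀A₁/d = 1.00 × 8.85×10⁻¹² × 0.134 / 5.58×10⁻⁴ = 2.13×10⁻⁹ F.
C₂ = κ₂ε₀A₂/d = 1.55 × 8.85×10⁻¹² × 8.47×10⁻² / 5.58×10⁻⁴ = 2.08×10⁻⁹ F.
C = C₁ + C₂ = 4.21×10⁻⁹ F.
U = ½CV² = ½ × 4.21×10⁻⁹ × (1090)² = 2.50×10⁻³ J.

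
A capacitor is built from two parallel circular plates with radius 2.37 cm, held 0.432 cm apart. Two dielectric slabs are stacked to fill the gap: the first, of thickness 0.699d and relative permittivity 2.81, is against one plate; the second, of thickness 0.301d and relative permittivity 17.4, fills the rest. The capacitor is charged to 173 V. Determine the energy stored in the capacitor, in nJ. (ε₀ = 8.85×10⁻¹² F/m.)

203 nJ

A = π(2.37 cm)² = 1.76×10⁻³ m².
Stacked slabs ⇒ two capacitors in series, each with the full plate area.
C₁ = κ₁ε₀A/d₁ = 2.81 × 8.85×10⁻¹² × 1.76×10⁻³ / 3.02×10⁻³ = 1.45×10⁻¹¹ F.
C₂ = κ₂ε₀A/d₂ = 17.4 × 8.85×10⁻¹² × 1.76×10⁻³ / 1.30×10⁻³ = 2.09×10⁻¹⁰ F.
C = (1/C₁ + 1/C₂)⁻¹ = 1.36×10⁻¹¹ F.
U = ½CV² = ½ × 1.36×10⁻¹¹ × (173)² = 2.03×10⁻⁷ J.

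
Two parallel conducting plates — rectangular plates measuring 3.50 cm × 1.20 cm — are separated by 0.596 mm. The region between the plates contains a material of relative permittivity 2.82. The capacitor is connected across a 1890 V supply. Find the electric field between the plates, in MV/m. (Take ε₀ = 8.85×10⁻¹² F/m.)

E = V/d = 1890 / 5.96×10⁻⁴ = 3.17×10⁶ V/m.

3.17 MV/m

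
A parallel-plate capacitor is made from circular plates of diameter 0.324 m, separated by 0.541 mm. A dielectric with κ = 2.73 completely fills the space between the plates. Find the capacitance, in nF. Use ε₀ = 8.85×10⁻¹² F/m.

3.68 nF

A = π(0.324/2 m)² = 8.24×10⁻² m².
C = κε₀A/d = 2.73 × 8.85×10⁻¹² × 8.24×10⁻² / 5.41×10⁻⁴ = 3.68×10⁻⁹ F.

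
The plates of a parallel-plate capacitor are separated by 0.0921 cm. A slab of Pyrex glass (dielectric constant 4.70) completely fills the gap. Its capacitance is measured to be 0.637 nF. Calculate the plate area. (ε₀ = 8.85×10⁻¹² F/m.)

A = Cd/(κε₀) = 6.37×10⁻¹⁰ × 9.21×10⁻⁴ / (4.70 × 8.85×10⁻¹²) = 1.41×10⁻² m².

A ≈ 141 cm²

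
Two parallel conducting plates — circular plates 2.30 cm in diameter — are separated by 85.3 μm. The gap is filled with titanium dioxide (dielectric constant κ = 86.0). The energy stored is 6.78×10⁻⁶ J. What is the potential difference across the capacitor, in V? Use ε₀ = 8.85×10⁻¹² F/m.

V ≈ 60.5 V

A = π(2.30/2 cm)² = 4.15×10⁻⁴ m².
C = κε₀A/d = 86.0 × 8.85×10⁻¹² × 4.15×10⁻⁴ / 8.53×10⁻⁵ = 3.71×10⁻⁹ F.
V = √(2U/C) = √(2 × 6.78×10⁻⁶ / 3.71×10⁻⁹) = 60.5 V.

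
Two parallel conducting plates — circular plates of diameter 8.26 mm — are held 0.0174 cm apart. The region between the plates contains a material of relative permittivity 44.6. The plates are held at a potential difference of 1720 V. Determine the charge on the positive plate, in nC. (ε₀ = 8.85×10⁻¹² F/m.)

A = π(8.26/2 mm)² = 5.36×10⁻⁵ m².
C = κε₀A/d = 44.6 × 8.85×10⁻¹² × 5.36×10⁻⁵ / 1.74×10⁻⁴ = 1.22×10⁻¹⁰ F.
Q = CV = 1.22×10⁻¹⁰ × 1720 = 2.09×10⁻⁷ C.

Q ≈ 209 nC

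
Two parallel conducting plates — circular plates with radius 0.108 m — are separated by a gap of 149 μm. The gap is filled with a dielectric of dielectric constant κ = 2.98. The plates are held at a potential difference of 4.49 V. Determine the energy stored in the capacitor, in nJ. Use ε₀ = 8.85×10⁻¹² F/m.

A = π(0.108 m)² = 3.66×10⁻² m².
C = κε₀A/d = 2.98 × 8.85×10⁻¹² × 3.66×10⁻² / 1.49×10⁻⁴ = 6.49×10⁻⁹ F.
U = ½CV² = ½ × 6.49×10⁻⁹ × (4.49)² = 6.54×10⁻⁸ J.

U ≈ 65.4 nJ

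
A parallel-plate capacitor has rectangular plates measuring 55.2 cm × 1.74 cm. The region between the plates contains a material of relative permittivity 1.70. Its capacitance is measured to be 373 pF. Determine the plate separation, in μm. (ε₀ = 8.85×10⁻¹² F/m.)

d ≈ 387 μm

A = 55.2 × 1.74 cm² = 9.60×10⁻³ m².
d = κε₀A/C = 1.70 × 8.85×10⁻¹² × 9.60×10⁻³ / 3.73×10⁻¹⁰ = 3.87×10⁻⁴ m.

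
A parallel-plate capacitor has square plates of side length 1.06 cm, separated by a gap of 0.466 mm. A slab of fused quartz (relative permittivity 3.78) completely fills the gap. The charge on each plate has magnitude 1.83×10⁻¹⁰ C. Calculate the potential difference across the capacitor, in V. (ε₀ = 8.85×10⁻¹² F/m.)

A = (1.06 cm)² = 1.12×10⁻⁴ m².
C = κε₀A/d = 3.78 × 8.85×10⁻¹² × 1.12×10⁻⁴ / 4.66×10⁻⁴ = 8.07×10⁻¹² F.
V = Q/C = 1.83×10⁻¹⁰ / 8.07×10⁻¹² = 22.7 V.

V ≈ 22.7 V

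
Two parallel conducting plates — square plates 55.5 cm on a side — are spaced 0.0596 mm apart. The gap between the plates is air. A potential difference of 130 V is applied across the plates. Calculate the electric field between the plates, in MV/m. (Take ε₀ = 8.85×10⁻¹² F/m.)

E = V/d = 130 / 5.96×10⁻⁵ = 2.18×10⁶ V/m.

E ≈ 2.18 MV/m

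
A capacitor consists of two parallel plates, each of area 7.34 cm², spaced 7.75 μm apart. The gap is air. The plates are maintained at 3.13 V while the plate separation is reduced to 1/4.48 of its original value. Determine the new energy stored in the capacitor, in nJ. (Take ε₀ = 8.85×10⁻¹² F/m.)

U ≈ 18.4 nJ

A = 7.34 cm² = 7.34×10⁻⁴ m².
Initially C₁ = ε₀A/d = 8.85×10⁻¹² × 7.34×10⁻⁴ / 7.75×10⁻⁶ = 8.38×10⁻¹⁰ F.
U₁ = 4.11×10⁻⁹ J.
Battery connected ⇒ V is held fixed. C₂ = 4.48 C₁ and U = ½CV², so U₂/U₁ = C₂/C₁ = 4.48.
U₂ = 4.48 × 4.11×10⁻⁹ = 1.84×10⁻⁸ J.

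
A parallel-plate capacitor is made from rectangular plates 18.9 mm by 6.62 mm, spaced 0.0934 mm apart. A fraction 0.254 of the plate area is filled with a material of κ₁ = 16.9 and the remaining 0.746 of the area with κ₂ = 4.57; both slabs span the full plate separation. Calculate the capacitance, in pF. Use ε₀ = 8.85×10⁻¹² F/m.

91.3 pF

A = 18.9 × 6.62 mm² = 1.25×10⁻⁴ m².
Side-by-side slabs ⇒ two capacitors in parallel, each spanning the full gap.
C₁ = κ₁ε₀A₁/d = 16.9 × 8.85×10⁻¹² × 3.18×10⁻⁵ / 9.34×10⁻⁵ = 5.09×10⁻¹¹ F.
C₂ = κ₂ε₀A₂/d = 4.57 × 8.85×10⁻¹² × 9.33×10⁻⁵ / 9.34×10⁻⁵ = 4.04×10⁻¹¹ F.
C = C₁ + C₂ = 9.13×10⁻¹¹ F.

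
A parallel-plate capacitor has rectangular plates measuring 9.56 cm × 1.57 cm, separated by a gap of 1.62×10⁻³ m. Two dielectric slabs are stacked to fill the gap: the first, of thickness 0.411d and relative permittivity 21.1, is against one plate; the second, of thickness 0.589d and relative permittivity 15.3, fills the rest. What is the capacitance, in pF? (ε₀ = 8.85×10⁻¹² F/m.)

C ≈ 141 pF

A = 9.56 × 1.57 cm² = 1.50×10⁻³ m².
Stacked slabs ⇒ two capacitors in series, each with the full plate area.
C₁ = κ₁ε₀A/d₁ = 21.1 × 8.85×10⁻¹² × 1.50×10⁻³ / 6.66×10⁻⁴ = 4.21×10⁻¹⁰ F.
C₂ = κ₂ε₀A/d₂ = 15.3 × 8.85×10⁻¹² × 1.50×10⁻³ / 9.54×10⁻⁴ = 2.13×10⁻¹⁰ F.
C = (1/C₁ + 1/C₂)⁻¹ = 1.41×10⁻¹⁰ F.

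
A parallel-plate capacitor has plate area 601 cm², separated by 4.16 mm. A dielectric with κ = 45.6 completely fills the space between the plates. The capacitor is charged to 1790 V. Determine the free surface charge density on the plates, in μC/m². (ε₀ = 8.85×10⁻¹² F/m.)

A = 601 cm² = 6.01×10⁻² m².
C = κε₀A/d = 45.6 × 8.85×10⁻¹² × 6.01×10⁻² / 4.16×10⁻³ = 5.83×10⁻⁹ F.
σ = Q/A = CV/A = 5.83×10⁻⁹ × 1790 / 6.01×10⁻² = 1.74×10⁻⁴ C/m².

174 μC/m²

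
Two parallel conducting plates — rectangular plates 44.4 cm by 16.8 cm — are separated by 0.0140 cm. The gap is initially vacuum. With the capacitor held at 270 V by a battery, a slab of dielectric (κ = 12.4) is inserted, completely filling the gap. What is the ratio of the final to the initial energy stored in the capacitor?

Battery connected ⇒ V is held fixed.
C₂ = 12.4 C₁ and U = ½CV², so U₂/U₁ = C₂/C₁ = 12.4.

U₂/U₁ ≈ 12.4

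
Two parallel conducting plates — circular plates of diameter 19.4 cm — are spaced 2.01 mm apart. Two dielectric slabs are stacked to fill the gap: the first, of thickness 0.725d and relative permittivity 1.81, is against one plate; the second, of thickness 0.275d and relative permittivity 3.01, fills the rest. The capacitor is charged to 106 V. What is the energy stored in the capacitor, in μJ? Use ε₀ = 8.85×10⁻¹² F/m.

U ≈ 1.49 μJ

A = π(19.4/2 cm)² = 2.96×10⁻² m².
Stacked slabs ⇒ two capacitors in series, each with the full plate area.
C₁ = κ₁ε₀A/d₁ = 1.81 × 8.85×10⁻¹² × 2.96×10⁻² / 1.46×10⁻³ = 3.25×10⁻¹⁰ F.
C₂ = κ₂ε₀A/d₂ = 3.01 × 8.85×10⁻¹² × 2.96×10⁻² / 5.53×10⁻⁴ = 1.42×10⁻⁹ F.
C = (1/C₁ + 1/C₂)⁻¹ = 2.65×10⁻¹⁰ F.
U = ½CV² = ½ × 2.65×10⁻¹⁰ × (106)² = 1.49×10⁻⁶ J.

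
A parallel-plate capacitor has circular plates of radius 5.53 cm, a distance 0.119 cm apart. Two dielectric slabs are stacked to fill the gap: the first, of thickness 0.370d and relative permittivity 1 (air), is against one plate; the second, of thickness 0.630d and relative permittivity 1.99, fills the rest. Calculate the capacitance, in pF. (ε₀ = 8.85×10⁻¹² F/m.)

C ≈ 104 pF

A = π(5.53 cm)² = 9.61×10⁻³ m².
Stacked slabs ⇒ two capacitors in series, each with the full plate area.
C₁ = κ₁ε₀A/d₁ = 1.00 × 8.85×10⁻¹² × 9.61×10⁻³ / 4.40×10⁻⁴ = 1.93×10⁻¹⁰ F.
C₂ = κ₂ε₀A/d₂ = 1.99 × 8.85×10⁻¹² × 9.61×10⁻³ / 7.50×10⁻⁴ = 2.26×10⁻¹⁰ F.
C = (1/C₁ + 1/C₂)⁻¹ = 1.04×10⁻¹⁰ F.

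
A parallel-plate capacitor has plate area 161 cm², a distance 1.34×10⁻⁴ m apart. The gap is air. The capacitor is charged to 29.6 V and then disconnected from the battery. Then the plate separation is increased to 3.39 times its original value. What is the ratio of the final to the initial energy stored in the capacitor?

Isolated ⇒ Q is held fixed.
C₂ = 0.295 C₁ and U = Q²/(2C), so U₂/U₁ = C₁/C₂ = 3.39.

3.39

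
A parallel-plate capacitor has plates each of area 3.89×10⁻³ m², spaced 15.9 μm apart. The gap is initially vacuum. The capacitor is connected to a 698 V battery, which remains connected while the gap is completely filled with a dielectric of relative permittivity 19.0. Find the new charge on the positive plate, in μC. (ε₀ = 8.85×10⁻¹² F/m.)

Initially C₁ = ε₀A/d = 8.85×10⁻¹² × 3.89×10⁻³ / 1.59×10⁻⁵ = 2.17×10⁻⁹ F.
Q₁ = 1.51×10⁻⁶ C.
Battery connected ⇒ V is held fixed. C₂ = 19.0 C₁ and Q = CV, so Q₂/Q₁ = C₂/C₁ = 19.0.
Q₂ = 19.0 × 1.51×10⁻⁶ = 2.87×10⁻⁵ C.

28.7 μC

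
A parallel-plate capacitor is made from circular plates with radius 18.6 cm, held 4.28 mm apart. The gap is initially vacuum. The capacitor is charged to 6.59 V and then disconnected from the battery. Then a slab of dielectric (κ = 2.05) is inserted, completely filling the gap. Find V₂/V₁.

Isolated ⇒ Q is held fixed.
C₂ = 2.05 C₁ and V = Q/C, so V₂/V₁ = C₁/C₂ = 0.488.

0.488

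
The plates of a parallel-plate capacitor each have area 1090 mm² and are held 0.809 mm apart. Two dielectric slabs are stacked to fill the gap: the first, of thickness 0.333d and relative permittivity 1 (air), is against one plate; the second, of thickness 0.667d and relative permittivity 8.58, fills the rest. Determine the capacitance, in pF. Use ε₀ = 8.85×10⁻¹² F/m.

C ≈ 29.0 pF

A = 1090 mm² = 1.09×10⁻³ m².
Stacked slabs ⇒ two capacitors in series, each with the full plate area.
C₁ = κ₁ε₀A/d₁ = 1.00 × 8.85×10⁻¹² × 1.09×10⁻³ / 2.69×10⁻⁴ = 3.58×10⁻¹¹ F.
C₂ = κ₂ε₀A/d₂ = 8.58 × 8.85×10⁻¹² × 1.09×10⁻³ / 5.40×10⁻⁴ = 1.53×10⁻¹⁰ F.
C = (1/C₁ + 1/C₂)⁻¹ = 2.90×10⁻¹¹ F.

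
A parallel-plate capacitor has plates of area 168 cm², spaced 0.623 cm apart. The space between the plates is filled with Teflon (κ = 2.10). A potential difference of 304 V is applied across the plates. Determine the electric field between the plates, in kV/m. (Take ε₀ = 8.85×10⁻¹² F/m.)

E = V/d = 304 / 6.23×10⁻³ = 4.88×10⁴ V/m.

E ≈ 48.8 kV/m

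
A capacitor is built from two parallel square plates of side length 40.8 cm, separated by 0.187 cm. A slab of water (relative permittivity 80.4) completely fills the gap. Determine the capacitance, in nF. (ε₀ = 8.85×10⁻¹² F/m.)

C ≈ 63.3 nF

A = (40.8 cm)² = 0.166 m².
C = κε₀A/d = 80.4 × 8.85×10⁻¹² × 0.166 / 1.87×10⁻³ = 6.33×10⁻⁸ F.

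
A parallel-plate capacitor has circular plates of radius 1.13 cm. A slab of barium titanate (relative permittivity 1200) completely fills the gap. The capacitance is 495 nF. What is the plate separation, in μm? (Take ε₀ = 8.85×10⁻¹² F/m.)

A = π(1.13 cm)² = 4.01×10⁻⁴ m².
d = κε₀A/C = 1200 × 8.85×10⁻¹² × 4.01×10⁻⁴ / 4.95×10⁻⁷ = 8.61×10⁻⁶ m.

8.61 μm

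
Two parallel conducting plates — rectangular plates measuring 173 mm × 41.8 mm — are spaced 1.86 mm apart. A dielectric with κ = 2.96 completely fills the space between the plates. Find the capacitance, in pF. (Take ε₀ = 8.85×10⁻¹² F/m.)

102 pF

A = 173 × 41.8 mm² = 7.23×10⁻³ m².
C = κε₀A/d = 2.96 × 8.85×10⁻¹² × 7.23×10⁻³ / 1.86×10⁻³ = 1.02×10⁻¹⁰ F.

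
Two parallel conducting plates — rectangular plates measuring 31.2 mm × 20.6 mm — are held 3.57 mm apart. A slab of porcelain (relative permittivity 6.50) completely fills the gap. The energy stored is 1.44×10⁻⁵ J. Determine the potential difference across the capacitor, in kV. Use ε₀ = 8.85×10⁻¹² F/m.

A = 31.2 × 20.6 mm² = 6.43×10⁻⁴ m².
C = κε₀A/d = 6.50 × 8.85×10⁻¹² × 6.43×10⁻⁴ / 3.57×10⁻³ = 1.04×10⁻¹¹ F.
V = √(2U/C) = √(2 × 1.44×10⁻⁵ / 1.04×10⁻¹¹) = 1.67×10³ V.

V ≈ 1.67 kV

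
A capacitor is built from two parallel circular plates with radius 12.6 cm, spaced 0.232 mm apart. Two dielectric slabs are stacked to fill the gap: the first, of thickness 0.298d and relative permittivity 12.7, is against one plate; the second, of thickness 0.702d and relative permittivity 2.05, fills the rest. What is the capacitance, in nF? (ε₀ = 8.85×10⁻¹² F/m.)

C ≈ 5.20 nF

A = π(12.6 cm)² = 4.99×10⁻² m².
Stacked slabs ⇒ two capacitors in series, each with the full plate area.
C₁ = κ₁ε₀A/d₁ = 12.7 × 8.85×10⁻¹² × 4.99×10⁻² / 6.91×10⁻⁵ = 8.11×10⁻⁸ F.
C₂ = κ₂ε₀A/d₂ = 2.05 × 8.85×10⁻¹² × 4.99×10⁻² / 1.63×10⁻⁴ = 5.56×10⁻⁹ F.
C = (1/C₁ + 1/C₂)⁻¹ = 5.20×10⁻⁹ F.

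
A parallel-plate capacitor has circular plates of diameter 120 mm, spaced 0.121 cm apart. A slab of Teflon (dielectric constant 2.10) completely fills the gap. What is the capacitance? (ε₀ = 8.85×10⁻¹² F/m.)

C ≈ 174 pF

A = π(120/2 mm)² = 1.13×10⁻² m².
C = κε₀A/d = 2.10 × 8.85×10⁻¹² × 1.13×10⁻² / 1.21×10⁻³ = 1.74×10⁻¹⁰ F.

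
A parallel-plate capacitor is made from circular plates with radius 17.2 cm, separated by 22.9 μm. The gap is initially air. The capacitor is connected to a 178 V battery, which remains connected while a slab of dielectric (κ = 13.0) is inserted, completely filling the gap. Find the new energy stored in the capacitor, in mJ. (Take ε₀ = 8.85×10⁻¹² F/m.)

U ≈ 7.40 mJ

A = π(17.2 cm)² = 9.29×10⁻² m².
Initially C₁ = ε₀A/d = 8.85×10⁻¹² × 9.29×10⁻² / 2.29×10⁻⁵ = 3.59×10⁻⁸ F.
U₁ = 5.69×10⁻⁴ J.
Battery connected ⇒ V is held fixed. C₂ = 13.0 C₁ and U = ½CV², so U₂/U₁ = C₂/C₁ = 13.0.
U₂ = 13.0 × 5.69×10⁻⁴ = 7.40×10⁻³ J.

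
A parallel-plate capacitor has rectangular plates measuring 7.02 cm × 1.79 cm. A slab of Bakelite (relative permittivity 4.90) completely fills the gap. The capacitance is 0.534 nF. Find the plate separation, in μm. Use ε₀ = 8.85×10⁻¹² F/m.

d ≈ 102 μm

A = 7.02 × 1.79 cm² = 1.26×10⁻³ m².
d = κε₀A/C = 4.90 × 8.85×10⁻¹² × 1.26×10⁻³ / 5.34×10⁻¹⁰ = 1.02×10⁻⁴ m.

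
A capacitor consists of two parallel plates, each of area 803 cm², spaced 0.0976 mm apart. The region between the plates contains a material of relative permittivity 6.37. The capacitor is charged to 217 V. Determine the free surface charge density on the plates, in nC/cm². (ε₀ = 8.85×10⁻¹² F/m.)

12.5 nC/cm²

A = 803 cm² = 8.03×10⁻² m².
C = κε₀A/d = 6.37 × 8.85×10⁻¹² × 8.03×10⁻² / 9.76×10⁻⁵ = 4.64×10⁻⁸ F.
σ = Q/A = CV/A = 4.64×10⁻⁸ × 217 / 8.03×10⁻² = 1.25×10⁻⁴ C/m².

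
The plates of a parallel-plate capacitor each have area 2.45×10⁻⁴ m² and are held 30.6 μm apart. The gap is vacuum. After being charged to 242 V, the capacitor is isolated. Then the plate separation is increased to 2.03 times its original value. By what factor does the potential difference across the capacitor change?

Isolated ⇒ Q is held fixed.
C₂ = 0.493 C₁ and V = Q/C, so V₂/V₁ = C₁/C₂ = 2.03.

V₂/V₁ ≈ 2.03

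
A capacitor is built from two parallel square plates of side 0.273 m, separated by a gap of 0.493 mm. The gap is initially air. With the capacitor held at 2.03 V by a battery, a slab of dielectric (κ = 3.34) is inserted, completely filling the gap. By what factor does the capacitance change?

C₂/C₁ ≈ 3.34

C = κε₀A/d scales with κ, so C₂/C₁ = κ = 3.34.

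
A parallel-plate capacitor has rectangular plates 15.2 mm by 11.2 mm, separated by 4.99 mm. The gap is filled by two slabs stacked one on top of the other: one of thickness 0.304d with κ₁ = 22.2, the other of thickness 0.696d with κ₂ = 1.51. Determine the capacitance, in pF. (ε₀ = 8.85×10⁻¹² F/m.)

A = 15.2 × 11.2 mm² = 1.70×10⁻⁴ m².
Stacked slabs ⇒ two capacitors in series, each with the full plate area.
C₁ = κ₁ε₀A/d₁ = 22.2 × 8.85×10⁻¹² × 1.70×10⁻⁴ / 1.52×10⁻³ = 2.20×10⁻¹¹ F.
C₂ = κ₂ε₀A/d₂ = 1.51 × 8.85×10⁻¹² × 1.70×10⁻⁴ / 3.47×10⁻³ = 6.55×10⁻¹³ F.
C = (1/C₁ + 1/C₂)⁻¹ = 6.36×10⁻¹³ F.

C ≈ 0.636 pF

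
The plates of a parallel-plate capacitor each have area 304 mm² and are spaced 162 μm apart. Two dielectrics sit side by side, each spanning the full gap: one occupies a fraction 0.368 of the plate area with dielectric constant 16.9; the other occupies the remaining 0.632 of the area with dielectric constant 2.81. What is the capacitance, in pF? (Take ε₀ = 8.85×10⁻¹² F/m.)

C ≈ 133 pF

A = 304 mm² = 3.04×10⁻⁴ m².
Side-by-side slabs ⇒ two capacitors in parallel, each spanning the full gap.
C₁ = κ₁ε₀A₁/d = 16.9 × 8.85×10⁻¹² × 1.12×10⁻⁴ / 1.62×10⁻⁴ = 1.03×10⁻¹⁰ F.
C₂ = κ₂ε₀A₂/d = 2.81 × 8.85×10⁻¹² × 1.92×10⁻⁴ / 1.62×10⁻⁴ = 2.95×10⁻¹¹ F.
C = C₁ + C₂ = 1.33×10⁻¹⁰ F.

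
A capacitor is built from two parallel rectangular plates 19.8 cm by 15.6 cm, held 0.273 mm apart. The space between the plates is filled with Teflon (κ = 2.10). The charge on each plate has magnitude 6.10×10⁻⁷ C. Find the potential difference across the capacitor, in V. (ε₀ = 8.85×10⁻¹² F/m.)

V ≈ 290 V

A = 19.8 × 15.6 cm² = 3.09×10⁻² m².
C = κε₀A/d = 2.10 × 8.85×10⁻¹² × 3.09×10⁻² / 2.73×10⁻⁴ = 2.10×10⁻⁹ F.
V = Q/C = 6.10×10⁻⁷ / 2.10×10⁻⁹ = 2.90×10² V.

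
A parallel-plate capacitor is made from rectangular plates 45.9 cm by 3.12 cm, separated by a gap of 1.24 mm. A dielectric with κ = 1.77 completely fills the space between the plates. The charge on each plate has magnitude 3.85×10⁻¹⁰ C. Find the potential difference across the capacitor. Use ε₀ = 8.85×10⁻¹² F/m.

2.13 V

A = 45.9 × 3.12 cm² = 1.43×10⁻² m².
C = κε₀A/d = 1.77 × 8.85×10⁻¹² × 1.43×10⁻² / 1.24×10⁻³ = 1.81×10⁻¹⁰ F.
V = Q/C = 3.85×10⁻¹⁰ / 1.81×10⁻¹⁰ = 2.13 V.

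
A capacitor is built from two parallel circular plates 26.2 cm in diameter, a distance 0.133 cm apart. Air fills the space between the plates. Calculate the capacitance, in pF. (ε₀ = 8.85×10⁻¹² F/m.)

359 pF

A = π(26.2/2 cm)² = 5.39×10⁻² m².
C = ε₀A/d = 8.85×10⁻¹² × 5.39×10⁻² / 1.33×10⁻³ = 3.59×10⁻¹⁰ F.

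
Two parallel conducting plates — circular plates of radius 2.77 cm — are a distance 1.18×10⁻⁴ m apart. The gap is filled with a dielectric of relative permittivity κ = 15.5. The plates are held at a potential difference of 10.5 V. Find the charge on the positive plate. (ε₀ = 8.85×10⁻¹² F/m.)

A = π(2.77 cm)² = 2.41×10⁻³ m².
C = κε₀A/d = 15.5 × 8.85×10⁻¹² × 2.41×10⁻³ / 1.18×10⁻⁴ = 2.80×10⁻⁹ F.
Q = CV = 2.80×10⁻⁹ × 10.5 = 2.94×10⁻⁸ C.

29.4 nC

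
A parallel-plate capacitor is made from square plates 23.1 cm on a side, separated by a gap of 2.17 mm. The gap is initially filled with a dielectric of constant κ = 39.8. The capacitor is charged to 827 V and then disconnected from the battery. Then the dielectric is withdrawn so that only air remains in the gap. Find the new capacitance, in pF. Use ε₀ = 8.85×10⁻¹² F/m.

C ≈ 218 pF

A = (23.1 cm)² = 5.34×10⁻² m².
Initially C₁ = κε₀A/d = 39.8 × 8.85×10⁻¹² × 5.34×10⁻² / 2.17×10⁻³ = 8.66×10⁻⁹ F.
C = κε₀A/d scales with κ, so C₂/C₁ = 1/κ = 1/39.8 = 0.0251.
C₂ = 0.0251 × 8.66×10⁻⁹ = 2.18×10⁻¹⁰ F.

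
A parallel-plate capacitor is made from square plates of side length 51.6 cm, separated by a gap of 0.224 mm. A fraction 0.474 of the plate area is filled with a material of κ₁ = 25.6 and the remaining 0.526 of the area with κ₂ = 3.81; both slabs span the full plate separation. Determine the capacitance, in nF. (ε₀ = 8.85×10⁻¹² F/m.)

A = (51.6 cm)² = 0.266 m².
Side-by-side slabs ⇒ two capacitors in parallel, each spanning the full gap.
C₁ = κ₁ε₀A₁/d = 25.6 × 8.85×10⁻¹² × 0.126 / 2.24×10⁻⁴ = 1.28×10⁻⁷ F.
C₂ = κ₂ε₀A₂/d = 3.81 × 8.85×10⁻¹² × 0.140 / 2.24×10⁻⁴ = 2.11×10⁻⁸ F.
C = C₁ + C₂ = 1.49×10⁻⁷ F.

C ≈ 149 nF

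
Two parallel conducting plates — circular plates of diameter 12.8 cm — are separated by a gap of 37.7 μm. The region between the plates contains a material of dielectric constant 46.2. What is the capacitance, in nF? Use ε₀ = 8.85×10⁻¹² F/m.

140 nF

A = π(12.8/2 cm)² = 1.29×10⁻² m².
C = κε₀A/d = 46.2 × 8.85×10⁻¹² × 1.29×10⁻² / 3.77×10⁻⁵ = 1.40×10⁻⁷ F.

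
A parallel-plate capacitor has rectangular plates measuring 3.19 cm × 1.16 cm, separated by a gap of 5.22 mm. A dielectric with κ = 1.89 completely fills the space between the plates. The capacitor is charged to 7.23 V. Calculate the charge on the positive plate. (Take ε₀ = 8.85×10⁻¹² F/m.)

Q ≈ 8.57 pC

A = 3.19 × 1.16 cm² = 3.70×10⁻⁴ m².
C = κε₀A/d = 1.89 × 8.85×10⁻¹² × 3.70×10⁻⁴ / 5.22×10⁻³ = 1.19×10⁻¹² F.
Q = CV = 1.19×10⁻¹² × 7.23 = 8.57×10⁻¹² C.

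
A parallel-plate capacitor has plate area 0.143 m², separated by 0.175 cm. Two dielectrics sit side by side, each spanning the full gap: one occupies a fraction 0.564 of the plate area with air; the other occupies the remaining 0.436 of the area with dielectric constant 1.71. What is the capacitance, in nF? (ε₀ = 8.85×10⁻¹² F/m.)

0.947 nF

Side-by-side slabs ⇒ two capacitors in parallel, each spanning the full gap.
C₁ = κ₁ε₀A₁/d = 1.00 × 8.85×10⁻¹² × 8.07×10⁻² / 1.75×10⁻³ = 4.08×10⁻¹⁰ F.
C₂ = κ₂ε₀A₂/d = 1.71 × 8.85×10⁻¹² × 6.23×10⁻² / 1.75×10⁻³ = 5.39×10⁻¹⁰ F.
C = C₁ + C₂ = 9.47×10⁻¹⁰ F.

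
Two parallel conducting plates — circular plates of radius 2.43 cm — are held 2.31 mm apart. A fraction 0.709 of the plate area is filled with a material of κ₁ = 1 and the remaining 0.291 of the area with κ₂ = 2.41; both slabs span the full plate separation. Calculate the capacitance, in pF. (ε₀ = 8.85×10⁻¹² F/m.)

10.0 pF

A = π(2.43 cm)² = 1.86×10⁻³ m².
Side-by-side slabs ⇒ two capacitors in parallel, each spanning the full gap.
C₁ = κ₁ε₀A₁/d = 1.00 × 8.85×10⁻¹² × 1.32×10⁻³ / 2.31×10⁻³ = 5.04×10⁻¹² F.
C₂ = κ₂ε₀A₂/d = 2.41 × 8.85×10⁻¹² × 5.40×10⁻⁴ / 2.31×10⁻³ = 4.98×10⁻¹² F.
C = C₁ + C₂ = 1.00×10⁻¹¹ F.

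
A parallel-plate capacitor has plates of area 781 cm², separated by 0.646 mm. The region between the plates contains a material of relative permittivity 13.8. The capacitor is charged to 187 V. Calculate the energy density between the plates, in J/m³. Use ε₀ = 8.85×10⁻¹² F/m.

5.12 J/m³

E = V/d = 187 / 6.46×10⁻⁴ = 2.89×10⁵ V/m.
u = ½κε₀E² = ½ × 13.8 × 8.85×10⁻¹² × (2.89×10⁵)² = 5.12 J/m³.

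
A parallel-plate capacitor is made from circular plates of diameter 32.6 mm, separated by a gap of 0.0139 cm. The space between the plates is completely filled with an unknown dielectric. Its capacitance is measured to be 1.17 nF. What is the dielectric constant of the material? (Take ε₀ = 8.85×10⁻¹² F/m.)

A = π(32.6/2 mm)² = 8.35×10⁻⁴ m².
κ = Cd/(ε₀A) = 1.17×10⁻⁹ × 1.39×10⁻⁴ / (8.85×10⁻¹² × 8.35×10⁻⁴) = 22.0.

22.0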